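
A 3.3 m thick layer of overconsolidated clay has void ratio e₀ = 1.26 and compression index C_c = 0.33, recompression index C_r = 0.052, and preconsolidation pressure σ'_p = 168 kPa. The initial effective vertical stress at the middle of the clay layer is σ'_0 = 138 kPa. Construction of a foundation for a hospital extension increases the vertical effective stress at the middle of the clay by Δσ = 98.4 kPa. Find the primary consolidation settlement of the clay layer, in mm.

Final effective stress: σ'_f = 138 + 98.4 = 236.4 kPa.
σ'_f = 236.4 > σ'_p = 168 kPa, so the stress path crosses the preconsolidation pressure — recompression up to σ'_p, then virgin compression beyond:
S_c = H/(1+e₀)·[C_r·log₁₀(σ'_p/σ'_0) + C_c·log₁₀(σ'_f/σ'_p)]
    = 3.3/2.26 × [0.052×log₁₀(168/138) + 0.33×log₁₀(236.4/168)]
    = 1.4602 × [0.0044424 + 0.048952] = 0.07797 m

S_c ≈ 78 mm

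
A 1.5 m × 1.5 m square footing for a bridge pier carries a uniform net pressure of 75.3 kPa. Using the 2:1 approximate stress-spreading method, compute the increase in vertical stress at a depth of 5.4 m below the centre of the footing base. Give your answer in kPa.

Δσ_z ≈ 3.56 kPa

By the 2:1 method the load spreads at 1 horizontal : 2 vertical, so at depth z the loaded area has grown by z in each plan dimension:
Δσ = qBL/((B+z)(L+z)) = 75.3×1.5×1.5/((1.5+5.4)(1.5+5.4)) = 3.5586 kPa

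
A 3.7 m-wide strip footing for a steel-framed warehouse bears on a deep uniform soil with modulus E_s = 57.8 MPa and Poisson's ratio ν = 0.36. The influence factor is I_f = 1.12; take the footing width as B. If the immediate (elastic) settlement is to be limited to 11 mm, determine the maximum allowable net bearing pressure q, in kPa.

q ≈ 176 kPa

E_s = 57.8 MPa = 57800 kPa.
S_e = q·B·(1−ν²)/E_s · I_f  ⇒  q = S_e·E_s / (B·(1−ν²)·I_f).
q = 0.011 × 57800 / (3.7 × 0.8704 × 1.12) = 176.3 kPa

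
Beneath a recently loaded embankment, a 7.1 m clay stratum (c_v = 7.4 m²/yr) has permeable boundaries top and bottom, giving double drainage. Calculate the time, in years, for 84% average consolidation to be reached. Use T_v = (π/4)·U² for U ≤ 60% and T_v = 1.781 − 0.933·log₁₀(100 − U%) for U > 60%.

Drainage path length: H_d = H/2 = 3.55 m (double drainage).
U > 60%: T_v = 1.781 − 0.933·log₁₀(100 − 84) = 0.65756.
t = T_v·H_d²/c_v = 0.65756×3.55²/7.4 = 1.12 years.

t ≈ 1.12 years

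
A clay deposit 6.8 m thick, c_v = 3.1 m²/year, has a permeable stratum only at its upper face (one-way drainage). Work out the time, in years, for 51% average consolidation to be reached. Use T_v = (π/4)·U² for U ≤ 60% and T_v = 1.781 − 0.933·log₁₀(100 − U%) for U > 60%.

t ≈ 3.05 years

Drainage path length: H_d = H = 6.8 m (single drainage).
U ≤ 60%: T_v = (π/4)·U² = (π/4)×0.51² = 0.20428.
t = T_v·H_d²/c_v = 0.20428×6.8²/3.1 = 3.047 years.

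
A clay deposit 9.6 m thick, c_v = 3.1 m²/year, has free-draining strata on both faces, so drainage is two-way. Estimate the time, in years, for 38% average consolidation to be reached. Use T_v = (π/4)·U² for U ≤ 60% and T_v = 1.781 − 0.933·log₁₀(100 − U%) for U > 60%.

t ≈ 0.843 years

Drainage path length: H_d = H/2 = 4.8 m (double drainage).
U ≤ 60%: T_v = (π/4)·U² = (π/4)×0.38² = 0.11341.
t = T_v·H_d²/c_v = 0.11341×4.8²/3.1 = 0.8429 years.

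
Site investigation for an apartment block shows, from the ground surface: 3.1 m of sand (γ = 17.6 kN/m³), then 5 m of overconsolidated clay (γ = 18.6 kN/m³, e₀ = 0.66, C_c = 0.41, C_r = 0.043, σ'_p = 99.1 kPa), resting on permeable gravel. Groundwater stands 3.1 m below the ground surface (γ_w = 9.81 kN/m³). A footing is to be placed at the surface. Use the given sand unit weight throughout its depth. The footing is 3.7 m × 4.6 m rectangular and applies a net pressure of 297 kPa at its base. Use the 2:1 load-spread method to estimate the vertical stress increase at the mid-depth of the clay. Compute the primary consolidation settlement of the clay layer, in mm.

Mid-depth of clay below the ground surface: z = 3.1 + 5/2 = 5.6 m.
Total vertical stress at mid-clay: σ_v = 17.6×3.1 + 18.6×2.5 = 101.06 kPa.
Pore pressure: u = 9.81×(5.6 − 3.1) = 24.525 kPa.
Initial effective stress: σ'_0 = σ_v − u = 101.06 − 24.525 = 76.535 kPa.
Stress increase at mid-clay by the 2:1 spreading method:
Δσ = qBL/((B+z)(L+z)) = 297×3.7×4.6/((3.7+5.6)(4.6+5.6)) = 53.288 kPa
Final effective stress: σ'_f = 76.535 + 53.288 = 129.82 kPa.
σ'_f = 129.82 > σ'_p = 99.1 kPa, so the stress path crosses the preconsolidation pressure — recompression up to σ'_p, then virgin compression beyond:
S_c = H/(1+e₀)·[C_r·log₁₀(σ'_p/σ'_0) + C_c·log₁₀(σ'_f/σ'_p)]
    = 5/1.66 × [0.043×log₁₀(99.1/76.535) + 0.41×log₁₀(129.82/99.1)]
    = 3.012 × [0.0048252 + 0.04808] = 0.1594 m

S_c ≈ 159 mm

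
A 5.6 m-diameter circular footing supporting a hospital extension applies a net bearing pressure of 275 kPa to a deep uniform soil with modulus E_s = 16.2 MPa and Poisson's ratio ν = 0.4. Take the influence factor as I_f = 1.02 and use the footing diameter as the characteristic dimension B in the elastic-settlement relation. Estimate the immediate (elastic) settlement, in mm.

S_e ≈ 81.4 mm

Immediate (elastic) settlement: S_e = q·B·(1−ν²)/E_s · I_f.
E_s = 16.2 MPa = 16200 kPa.
S_e = 275 × 5.6 × (1 − 0.4²) / 16200 × 1.02
    = 275 × 5.6 × 0.84 / 16200 × 1.02
    = 0.08145 m = 81.45 mm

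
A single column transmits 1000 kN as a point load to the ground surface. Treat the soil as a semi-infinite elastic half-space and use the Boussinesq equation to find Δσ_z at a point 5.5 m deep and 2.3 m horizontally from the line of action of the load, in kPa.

Boussinesq vertical stress below a point load on an elastic half-space:
Δσ_z = 3P/(2πz²) · [1 + (r/z)²]^(−5/2)
r/z = 2.3/5.5 = 0.41818; [1+(r/z)²]^(−5/2) = 0.66837.
Δσ_z = 3×1000/(2π×5.5²) × 0.66837 = 15.784 × 0.66837 = 10.55 kPa

Δσ_z ≈ 10.5 kPa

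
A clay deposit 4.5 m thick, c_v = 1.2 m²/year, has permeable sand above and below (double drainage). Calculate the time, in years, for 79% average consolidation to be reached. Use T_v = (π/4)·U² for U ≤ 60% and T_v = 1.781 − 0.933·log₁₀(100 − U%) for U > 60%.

t ≈ 2.31 years

Drainage path length: H_d = H/2 = 2.25 m (double drainage).
U > 60%: T_v = 1.781 − 0.933·log₁₀(100 − 79) = 0.54737.
t = T_v·H_d²/c_v = 0.54737×2.25²/1.2 = 2.309 years.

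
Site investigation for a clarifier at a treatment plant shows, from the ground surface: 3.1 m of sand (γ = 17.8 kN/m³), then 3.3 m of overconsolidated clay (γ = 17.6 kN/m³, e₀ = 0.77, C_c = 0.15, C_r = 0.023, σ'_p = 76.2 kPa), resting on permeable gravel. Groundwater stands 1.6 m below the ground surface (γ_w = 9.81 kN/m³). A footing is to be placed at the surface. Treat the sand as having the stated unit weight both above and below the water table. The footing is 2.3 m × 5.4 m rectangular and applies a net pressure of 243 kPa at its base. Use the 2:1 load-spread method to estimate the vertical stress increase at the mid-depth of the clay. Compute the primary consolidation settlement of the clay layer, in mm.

S_c ≈ 34.1 mm

Mid-depth of clay below the ground surface: z = 3.1 + 3.3/2 = 4.75 m.
Total vertical stress at mid-clay: σ_v = 17.8×3.1 + 17.6×1.65 = 84.22 kPa.
Pore pressure: u = 9.81×(4.75 − 1.6) = 30.902 kPa.
Initial effective stress: σ'_0 = σ_v − u = 84.22 − 30.902 = 53.318 kPa.
Stress increase at mid-clay by the 2:1 spreading method:
Δσ = qBL/((B+z)(L+z)) = 243×2.3×5.4/((2.3+4.75)(5.4+4.75)) = 42.177 kPa
Final effective stress: σ'_f = 53.318 + 42.177 = 95.495 kPa.
σ'_f = 95.495 > σ'_p = 76.2 kPa, so the stress path crosses the preconsolidation pressure — recompression up to σ'_p, then virgin compression beyond:
S_c = H/(1+e₀)·[C_r·log₁₀(σ'_p/σ'_0) + C_c·log₁₀(σ'_f/σ'_p)]
    = 3.3/1.77 × [0.023×log₁₀(76.2/53.318) + 0.15×log₁₀(95.495/76.2)]
    = 1.8644 × [0.0035669 + 0.014704] = 0.03406 m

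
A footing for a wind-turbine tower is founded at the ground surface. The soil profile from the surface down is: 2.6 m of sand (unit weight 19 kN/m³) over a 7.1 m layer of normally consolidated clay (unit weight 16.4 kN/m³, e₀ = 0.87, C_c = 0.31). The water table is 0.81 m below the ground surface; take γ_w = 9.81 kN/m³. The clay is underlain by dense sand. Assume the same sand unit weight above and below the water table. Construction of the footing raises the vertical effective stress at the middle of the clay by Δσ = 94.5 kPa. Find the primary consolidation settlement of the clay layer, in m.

S_c ≈ 0.51 m

Mid-depth of clay below the ground surface: z = 2.6 + 7.1/2 = 6.15 m.
Total vertical stress at mid-clay: σ_v = 19×2.6 + 16.4×3.55 = 107.62 kPa.
Pore pressure: u = 9.81×(6.15 − 0.81) = 52.385 kPa.
Initial effective stress: σ'_0 = σ_v − u = 107.62 − 52.385 = 55.235 kPa.
Final effective stress: σ'_f = σ'_0 + Δσ = 55.235 + 94.5 = 149.74 kPa.
Normally consolidated clay, so the full stress increment lies on the virgin compression line:
S_c = C_c·H/(1+e₀)·log₁₀(σ'_f/σ'_0) = 0.31×7.1/(1+0.87)×log₁₀(149.74/55.235)
    = 1.177 × 0.43312 = 0.5098 m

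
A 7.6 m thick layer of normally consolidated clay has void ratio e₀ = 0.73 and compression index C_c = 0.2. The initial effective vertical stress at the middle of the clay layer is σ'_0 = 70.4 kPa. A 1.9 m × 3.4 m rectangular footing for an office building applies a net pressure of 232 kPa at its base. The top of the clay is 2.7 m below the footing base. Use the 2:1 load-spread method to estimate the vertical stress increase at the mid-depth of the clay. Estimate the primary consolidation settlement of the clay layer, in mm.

Mid-depth of clay below the footing base: z = 2.7 + 7.6/2 = 6.5 m.
Stress increase at mid-clay by the 2:1 spreading method:
Δσ = qBL/((B+z)(L+z)) = 232×1.9×3.4/((1.9+6.5)(3.4+6.5)) = 18.022 kPa
Final effective stress: σ'_f = σ'_0 + Δσ = 70.4 + 18.022 = 88.422 kPa.
Normally consolidated clay, so the full stress increment lies on the virgin compression line:
S_c = C_c·H/(1+e₀)·log₁₀(σ'_f/σ'_0) = 0.2×7.6/(1+0.73)×log₁₀(88.422/70.4)
    = 0.87861 × 0.098988 = 0.08697 m

S_c ≈ 87 mm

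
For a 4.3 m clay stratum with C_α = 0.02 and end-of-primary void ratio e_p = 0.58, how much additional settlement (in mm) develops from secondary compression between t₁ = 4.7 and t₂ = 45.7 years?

Secondary compression: S_s = C_α·H/(1+e_p)·log₁₀(t₂/t₁)
S_s = 0.02×4.3/(1+0.58)×log₁₀(45.7/4.7)
    = 0.05443 × 0.9878 = 0.05377 m

S_s ≈ 53.8 mm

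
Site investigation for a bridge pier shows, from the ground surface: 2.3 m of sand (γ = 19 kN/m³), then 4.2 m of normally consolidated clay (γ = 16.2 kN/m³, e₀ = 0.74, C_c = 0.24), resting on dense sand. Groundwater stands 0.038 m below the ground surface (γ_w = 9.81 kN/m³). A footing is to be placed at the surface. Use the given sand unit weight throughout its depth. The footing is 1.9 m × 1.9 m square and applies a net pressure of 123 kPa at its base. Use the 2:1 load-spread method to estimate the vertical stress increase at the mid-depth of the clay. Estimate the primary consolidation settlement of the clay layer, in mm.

S_c ≈ 69.9 mm

Mid-depth of clay below the ground surface: z = 2.3 + 4.2/2 = 4.4 m.
Total vertical stress at mid-clay: σ_v = 19×2.3 + 16.2×2.1 = 77.72 kPa.
Pore pressure: u = 9.81×(4.4 − 0.038) = 42.791 kPa.
Initial effective stress: σ'_0 = σ_v − u = 77.72 − 42.791 = 34.929 kPa.
Stress increase at mid-clay by the 2:1 spreading method:
Δσ = qBL/((B+z)(L+z)) = 123×1.9×1.9/((1.9+4.4)(1.9+4.4)) = 11.187 kPa
Final effective stress: σ'_f = σ'_0 + Δσ = 34.929 + 11.187 = 46.116 kPa.
Normally consolidated clay, so the full stress increment lies on the virgin compression line:
S_c = C_c·H/(1+e₀)·log₁₀(σ'_f/σ'_0) = 0.24×4.2/(1+0.74)×log₁₀(46.116/34.929)
    = 0.57931 × 0.12067 = 0.06991 m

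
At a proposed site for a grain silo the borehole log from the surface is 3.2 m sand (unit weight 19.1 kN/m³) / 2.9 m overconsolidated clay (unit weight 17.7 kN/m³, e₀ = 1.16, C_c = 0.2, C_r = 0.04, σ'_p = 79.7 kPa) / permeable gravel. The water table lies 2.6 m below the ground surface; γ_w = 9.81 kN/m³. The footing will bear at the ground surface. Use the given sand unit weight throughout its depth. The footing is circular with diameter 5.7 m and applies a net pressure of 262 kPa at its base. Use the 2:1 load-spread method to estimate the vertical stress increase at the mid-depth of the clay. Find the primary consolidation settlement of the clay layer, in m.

S_c ≈ 0.0749 m

Mid-depth of clay below the ground surface: z = 3.2 + 2.9/2 = 4.65 m.
Total vertical stress at mid-clay: σ_v = 19.1×3.2 + 17.7×1.45 = 86.785 kPa.
Pore pressure: u = 9.81×(4.65 − 2.6) = 20.11 kPa.
Initial effective stress: σ'_0 = σ_v − u = 86.785 − 20.11 = 66.675 kPa.
Stress increase at mid-clay by the 2:1 spreading method:
Δσ ≈ qD²/(D+z)² = 262×5.7²/(5.7+4.65)² = 79.464 kPa
Final effective stress: σ'_f = 66.675 + 79.464 = 146.14 kPa.
σ'_f = 146.14 > σ'_p = 79.7 kPa, so the stress path crosses the preconsolidation pressure — recompression up to σ'_p, then virgin compression beyond:
S_c = H/(1+e₀)·[C_r·log₁₀(σ'_p/σ'_0) + C_c·log₁₀(σ'_f/σ'_p)]
    = 2.9/2.16 × [0.04×log₁₀(79.7/66.675) + 0.2×log₁₀(146.14/79.7)]
    = 1.3426 × [0.0030998 + 0.052662] = 0.07487 m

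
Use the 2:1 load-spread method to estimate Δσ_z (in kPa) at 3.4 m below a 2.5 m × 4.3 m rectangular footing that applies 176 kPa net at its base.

By the 2:1 method the load spreads at 1 horizontal : 2 vertical, so at depth z the loaded area has grown by z in each plan dimension:
Δσ = qBL/((B+z)(L+z)) = 176×2.5×4.3/((2.5+3.4)(4.3+3.4)) = 41.646 kPa

Δσ_z ≈ 41.6 kPa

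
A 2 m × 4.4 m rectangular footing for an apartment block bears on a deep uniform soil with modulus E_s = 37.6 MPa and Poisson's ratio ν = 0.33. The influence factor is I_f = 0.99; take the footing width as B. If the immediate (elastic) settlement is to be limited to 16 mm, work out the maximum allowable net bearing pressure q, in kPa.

q ≈ 341 kPa

E_s = 37.6 MPa = 37600 kPa.
S_e = q·B·(1−ν²)/E_s · I_f  ⇒  q = S_e·E_s / (B·(1−ν²)·I_f).
q = 0.016 × 37600 / (2 × 0.8911 × 0.99) = 341 kPa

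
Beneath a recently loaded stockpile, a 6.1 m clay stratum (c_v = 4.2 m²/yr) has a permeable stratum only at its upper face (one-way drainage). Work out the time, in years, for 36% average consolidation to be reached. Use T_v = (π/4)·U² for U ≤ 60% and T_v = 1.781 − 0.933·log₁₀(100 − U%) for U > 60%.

Drainage path length: H_d = H = 6.1 m (single drainage).
U ≤ 60%: T_v = (π/4)·U² = (π/4)×0.36² = 0.10179.
t = T_v·H_d²/c_v = 0.10179×6.1²/4.2 = 0.9018 years.

t ≈ 0.902 years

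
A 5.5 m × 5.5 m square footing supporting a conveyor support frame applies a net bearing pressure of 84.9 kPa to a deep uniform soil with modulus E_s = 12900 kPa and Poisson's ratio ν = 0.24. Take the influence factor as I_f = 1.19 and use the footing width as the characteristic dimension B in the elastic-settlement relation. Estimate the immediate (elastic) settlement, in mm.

Immediate (elastic) settlement: S_e = q·B·(1−ν²)/E_s · I_f.
S_e = 84.9 × 5.5 × (1 − 0.24²) / 12900 × 1.19
    = 84.9 × 5.5 × 0.9424 / 12900 × 1.19
    = 0.04059 m = 40.59 mm

S_e ≈ 40.6 mm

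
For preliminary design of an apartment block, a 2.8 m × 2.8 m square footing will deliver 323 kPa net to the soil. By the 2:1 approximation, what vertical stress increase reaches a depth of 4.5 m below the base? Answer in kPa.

Δσ_z ≈ 47.5 kPa

By the 2:1 method the load spreads at 1 horizontal : 2 vertical, so at depth z the loaded area has grown by z in each plan dimension:
Δσ = qBL/((B+z)(L+z)) = 323×2.8×2.8/((2.8+4.5)(2.8+4.5)) = 47.52 kPa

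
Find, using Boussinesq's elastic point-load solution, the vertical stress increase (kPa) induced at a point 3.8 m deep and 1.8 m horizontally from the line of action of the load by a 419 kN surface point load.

Δσ_z ≈ 8.35 kPa

Boussinesq vertical stress below a point load on an elastic half-space:
Δσ_z = 3P/(2πz²) · [1 + (r/z)²]^(−5/2)
r/z = 1.8/3.8 = 0.47368; [1+(r/z)²]^(−5/2) = 0.60285.
Δσ_z = 3×419/(2π×3.8²) × 0.60285 = 13.854 × 0.60285 = 8.352 kPa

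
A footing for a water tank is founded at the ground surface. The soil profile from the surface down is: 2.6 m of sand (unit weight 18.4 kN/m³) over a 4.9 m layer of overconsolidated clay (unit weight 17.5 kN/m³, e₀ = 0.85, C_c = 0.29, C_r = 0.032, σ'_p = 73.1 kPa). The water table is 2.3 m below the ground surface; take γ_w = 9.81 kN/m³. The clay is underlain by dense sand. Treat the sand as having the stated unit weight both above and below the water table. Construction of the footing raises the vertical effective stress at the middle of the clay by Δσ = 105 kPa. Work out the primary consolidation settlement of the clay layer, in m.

S_c ≈ 0.284 m

Mid-depth of clay below the ground surface: z = 2.6 + 4.9/2 = 5.05 m.
Total vertical stress at mid-clay: σ_v = 18.4×2.6 + 17.5×2.45 = 90.715 kPa.
Pore pressure: u = 9.81×(5.05 − 2.3) = 26.978 kPa.
Initial effective stress: σ'_0 = σ_v − u = 90.715 − 26.978 = 63.737 kPa.
Final effective stress: σ'_f = 63.737 + 105 = 168.74 kPa.
σ'_f = 168.74 > σ'_p = 73.1 kPa, so the stress path crosses the preconsolidation pressure — recompression up to σ'_p, then virgin compression beyond:
S_c = H/(1+e₀)·[C_r·log₁₀(σ'_p/σ'_0) + C_c·log₁₀(σ'_f/σ'_p)]
    = 4.9/1.85 × [0.032×log₁₀(73.1/63.737) + 0.29×log₁₀(168.74/73.1)]
    = 2.6486 × [0.0019048 + 0.10536] = 0.2841 m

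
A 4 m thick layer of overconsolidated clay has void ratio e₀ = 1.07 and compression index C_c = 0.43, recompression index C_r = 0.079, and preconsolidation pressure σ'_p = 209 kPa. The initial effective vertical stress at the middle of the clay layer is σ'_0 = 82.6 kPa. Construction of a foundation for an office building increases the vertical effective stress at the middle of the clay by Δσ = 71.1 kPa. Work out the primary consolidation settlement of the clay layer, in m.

S_c ≈ 0.0412 m

Final effective stress: σ'_f = 82.6 + 71.1 = 153.7 kPa.
σ'_f = 153.7 ≤ σ'_p = 209 kPa, so the clay remains overconsolidated and only the recompression index applies:
S_c = C_r·H/(1+e₀)·log₁₀(σ'_f/σ'_0) = 0.079×4/2.07×log₁₀(153.7/82.6)
    = 0.15266 × 0.26969 = 0.04117 m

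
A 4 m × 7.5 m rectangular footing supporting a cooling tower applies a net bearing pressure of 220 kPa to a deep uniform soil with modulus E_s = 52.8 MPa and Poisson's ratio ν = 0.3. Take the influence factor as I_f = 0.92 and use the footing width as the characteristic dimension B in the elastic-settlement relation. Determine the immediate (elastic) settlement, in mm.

S_e ≈ 14 mm

Immediate (elastic) settlement: S_e = q·B·(1−ν²)/E_s · I_f.
E_s = 52.8 MPa = 52800 kPa.
S_e = 220 × 4 × (1 − 0.3²) / 52800 × 0.92
    = 220 × 4 × 0.91 / 52800 × 0.92
    = 0.01395 m = 13.95 mm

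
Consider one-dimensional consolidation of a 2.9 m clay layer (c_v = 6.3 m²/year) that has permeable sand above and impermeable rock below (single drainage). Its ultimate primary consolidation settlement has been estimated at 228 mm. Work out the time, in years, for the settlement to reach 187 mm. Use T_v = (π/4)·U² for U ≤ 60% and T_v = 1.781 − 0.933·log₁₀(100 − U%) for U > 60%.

t ≈ 0.815 years

Drainage path length: H_d = H = 2.9 m (single drainage).
U = S(t)/S_ult = 187/228 = 0.8202.
U > 60%: T_v = 1.781 − 0.933·log₁₀(100 − 82.018) = 0.61023.
t = T_v·H_d²/c_v = 0.61023×2.9²/6.3 = 0.8146 years.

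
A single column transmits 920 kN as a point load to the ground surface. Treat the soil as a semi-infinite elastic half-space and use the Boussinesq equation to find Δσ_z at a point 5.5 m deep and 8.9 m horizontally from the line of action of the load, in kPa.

Boussinesq vertical stress below a point load on an elastic half-space:
Δσ_z = 3P/(2πz²) · [1 + (r/z)²]^(−5/2)
r/z = 8.9/5.5 = 1.6182; [1+(r/z)²]^(−5/2) = 0.040149.
Δσ_z = 3×920/(2π×5.5²) × 0.040149 = 14.521 × 0.040149 = 0.583 kPa

Δσ_z ≈ 0.583 kPa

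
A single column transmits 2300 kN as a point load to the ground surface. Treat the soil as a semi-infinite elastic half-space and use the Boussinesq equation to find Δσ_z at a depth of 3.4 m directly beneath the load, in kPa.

Boussinesq vertical stress below a point load on an elastic half-space:
Δσ_z = 3P/(2πz²) · [1 + (r/z)²]^(−5/2)
r/z = 0/3.4 = 0; [1+(r/z)²]^(−5/2) = 1.
Δσ_z = 3×2300/(2π×3.4²) × 1 = 94.997 × 1 = 95 kPa

Δσ_z ≈ 95 kPa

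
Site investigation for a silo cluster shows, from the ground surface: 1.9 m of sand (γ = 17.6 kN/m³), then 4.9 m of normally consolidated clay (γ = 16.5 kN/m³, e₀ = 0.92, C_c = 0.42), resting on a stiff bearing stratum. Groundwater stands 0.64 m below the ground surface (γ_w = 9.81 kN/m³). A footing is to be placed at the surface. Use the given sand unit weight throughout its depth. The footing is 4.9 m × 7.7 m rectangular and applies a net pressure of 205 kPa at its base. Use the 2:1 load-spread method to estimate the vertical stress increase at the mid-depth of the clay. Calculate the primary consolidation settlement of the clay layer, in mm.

Mid-depth of clay below the ground surface: z = 1.9 + 4.9/2 = 4.35 m.
Total vertical stress at mid-clay: σ_v = 17.6×1.9 + 16.5×2.45 = 73.865 kPa.
Pore pressure: u = 9.81×(4.35 − 0.64) = 36.395 kPa.
Initial effective stress: σ'_0 = σ_v − u = 73.865 − 36.395 = 37.47 kPa.
Stress increase at mid-clay by the 2:1 spreading method:
Δσ = qBL/((B+z)(L+z)) = 205×4.9×7.7/((4.9+4.35)(7.7+4.35)) = 69.392 kPa
Final effective stress: σ'_f = σ'_0 + Δσ = 37.47 + 69.392 = 106.86 kPa.
Normally consolidated clay, so the full stress increment lies on the virgin compression line:
S_c = C_c·H/(1+e₀)·log₁₀(σ'_f/σ'_0) = 0.42×4.9/(1+0.92)×log₁₀(106.86/37.47)
    = 1.0719 × 0.45513 = 0.4879 m

S_c ≈ 488 mm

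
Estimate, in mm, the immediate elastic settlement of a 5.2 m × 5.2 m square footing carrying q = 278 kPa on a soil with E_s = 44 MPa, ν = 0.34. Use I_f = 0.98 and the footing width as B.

S_e ≈ 28.5 mm

Immediate (elastic) settlement: S_e = q·B·(1−ν²)/E_s · I_f.
E_s = 44 MPa = 44000 kPa.
S_e = 278 × 5.2 × (1 − 0.34²) / 44000 × 0.98
    = 278 × 5.2 × 0.8844 / 44000 × 0.98
    = 0.02848 m = 28.48 mm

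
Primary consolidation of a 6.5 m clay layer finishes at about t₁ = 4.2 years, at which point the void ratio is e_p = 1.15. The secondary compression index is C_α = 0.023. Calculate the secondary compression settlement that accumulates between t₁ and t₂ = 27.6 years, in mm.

S_s ≈ 56.9 mm

Secondary compression: S_s = C_α·H/(1+e_p)·log₁₀(t₂/t₁)
S_s = 0.023×6.5/(1+1.15)×log₁₀(27.6/4.2)
    = 0.06953 × 0.8177 = 0.05686 m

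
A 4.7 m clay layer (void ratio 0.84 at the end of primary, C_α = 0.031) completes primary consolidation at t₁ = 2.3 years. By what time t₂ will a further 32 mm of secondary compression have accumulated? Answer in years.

S_s = C_α·H/(1+e_p)·log₁₀(t₂/t₁) ⇒ log₁₀(t₂/t₁) = S_s·(1+e_p)/(C_α·H).
log₁₀(t₂/t₁) = 0.032 × (1+0.84) / (0.031×4.7) = 0.4041
t₂ = t₁ × 10^0.4041 = 2.3 × 2.536 = 5.832 years

t₂ ≈ 5.83 years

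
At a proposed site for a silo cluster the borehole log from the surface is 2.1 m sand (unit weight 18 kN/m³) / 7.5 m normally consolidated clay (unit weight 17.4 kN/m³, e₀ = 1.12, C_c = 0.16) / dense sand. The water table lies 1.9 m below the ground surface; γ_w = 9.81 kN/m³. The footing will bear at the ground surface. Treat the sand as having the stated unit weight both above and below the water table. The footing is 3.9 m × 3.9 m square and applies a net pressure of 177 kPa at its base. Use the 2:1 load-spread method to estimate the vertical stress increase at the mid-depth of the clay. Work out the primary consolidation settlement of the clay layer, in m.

Mid-depth of clay below the ground surface: z = 2.1 + 7.5/2 = 5.85 m.
Total vertical stress at mid-clay: σ_v = 18×2.1 + 17.4×3.75 = 103.05 kPa.
Pore pressure: u = 9.81×(5.85 − 1.9) = 38.75 kPa.
Initial effective stress: σ'_0 = σ_v − u = 103.05 − 38.75 = 64.3 kPa.
Stress increase at mid-clay by the 2:1 spreading method:
Δσ = qBL/((B+z)(L+z)) = 177×3.9×3.9/((3.9+5.85)(3.9+5.85)) = 28.32 kPa
Final effective stress: σ'_f = σ'_0 + Δσ = 64.3 + 28.32 = 92.62 kPa.
Normally consolidated clay, so the full stress increment lies on the virgin compression line:
S_c = C_c·H/(1+e₀)·log₁₀(σ'_f/σ'_0) = 0.16×7.5/(1+1.12)×log₁₀(92.62/64.3)
    = 0.56604 × 0.15849 = 0.08971 m

S_c ≈ 0.0897 m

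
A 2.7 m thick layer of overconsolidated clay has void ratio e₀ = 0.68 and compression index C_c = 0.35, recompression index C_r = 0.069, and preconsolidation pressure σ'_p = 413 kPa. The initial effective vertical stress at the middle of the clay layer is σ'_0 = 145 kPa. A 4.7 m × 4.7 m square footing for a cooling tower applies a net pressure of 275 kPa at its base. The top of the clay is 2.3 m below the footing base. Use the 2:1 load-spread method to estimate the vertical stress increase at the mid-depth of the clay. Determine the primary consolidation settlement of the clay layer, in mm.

Mid-depth of clay below the footing base: z = 2.3 + 2.7/2 = 3.65 m.
Stress increase at mid-clay by the 2:1 spreading method:
Δσ = qBL/((B+z)(L+z)) = 275×4.7×4.7/((4.7+3.65)(4.7+3.65)) = 87.128 kPa
Final effective stress: σ'_f = 145 + 87.128 = 232.13 kPa.
σ'_f = 232.13 ≤ σ'_p = 413 kPa, so the clay remains overconsolidated and only the recompression index applies:
S_c = C_r·H/(1+e₀)·log₁₀(σ'_f/σ'_0) = 0.069×2.7/1.68×log₁₀(232.13/145)
    = 0.11089 × 0.20436 = 0.02266 m

S_c ≈ 22.7 mm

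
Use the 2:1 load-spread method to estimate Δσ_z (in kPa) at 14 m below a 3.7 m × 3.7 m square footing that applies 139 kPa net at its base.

Δσ_z ≈ 6.07 kPa

By the 2:1 method the load spreads at 1 horizontal : 2 vertical, so at depth z the loaded area has grown by z in each plan dimension:
Δσ = qBL/((B+z)(L+z)) = 139×3.7×3.7/((3.7+14)(3.7+14)) = 6.074 kPa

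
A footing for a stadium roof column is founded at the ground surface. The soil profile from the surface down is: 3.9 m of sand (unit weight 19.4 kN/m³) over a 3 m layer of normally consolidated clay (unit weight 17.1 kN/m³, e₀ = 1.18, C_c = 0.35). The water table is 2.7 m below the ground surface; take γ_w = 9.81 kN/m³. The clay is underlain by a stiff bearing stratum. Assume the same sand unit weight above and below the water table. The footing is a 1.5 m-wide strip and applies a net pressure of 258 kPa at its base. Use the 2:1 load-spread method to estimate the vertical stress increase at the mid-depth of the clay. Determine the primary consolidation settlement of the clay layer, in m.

Mid-depth of clay below the ground surface: z = 3.9 + 3/2 = 5.4 m.
Total vertical stress at mid-clay: σ_v = 19.4×3.9 + 17.1×1.5 = 101.31 kPa.
Pore pressure: u = 9.81×(5.4 − 2.7) = 26.487 kPa.
Initial effective stress: σ'_0 = σ_v − u = 101.31 − 26.487 = 74.823 kPa.
Stress increase at mid-clay by the 2:1 spreading method:
Δσ = qB/(B+z) = 258×1.5/(1.5+5.4) = 56.087 kPa
Final effective stress: σ'_f = σ'_0 + Δσ = 74.823 + 56.087 = 130.91 kPa.
Normally consolidated clay, so the full stress increment lies on the virgin compression line:
S_c = C_c·H/(1+e₀)·log₁₀(σ'_f/σ'_0) = 0.35×3/(1+1.18)×log₁₀(130.91/74.823)
    = 0.48165 × 0.24294 = 0.117 m

S_c ≈ 0.117 m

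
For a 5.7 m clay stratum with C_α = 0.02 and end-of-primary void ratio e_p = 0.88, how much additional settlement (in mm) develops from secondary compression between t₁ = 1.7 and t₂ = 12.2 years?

S_s ≈ 51.9 mm

Secondary compression: S_s = C_α·H/(1+e_p)·log₁₀(t₂/t₁)
S_s = 0.02×5.7/(1+0.88)×log₁₀(12.2/1.7)
    = 0.06064 × 0.8559 = 0.0519 m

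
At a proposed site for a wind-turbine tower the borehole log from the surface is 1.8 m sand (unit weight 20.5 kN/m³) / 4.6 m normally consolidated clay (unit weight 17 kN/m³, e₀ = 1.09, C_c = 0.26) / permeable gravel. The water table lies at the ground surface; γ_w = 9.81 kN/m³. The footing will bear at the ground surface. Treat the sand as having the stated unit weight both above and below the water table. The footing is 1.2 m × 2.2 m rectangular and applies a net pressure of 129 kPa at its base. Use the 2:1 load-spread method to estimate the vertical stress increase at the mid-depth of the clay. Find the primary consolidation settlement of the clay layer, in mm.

S_c ≈ 62.3 mm

Mid-depth of clay below the ground surface: z = 1.8 + 4.6/2 = 4.1 m.
Total vertical stress at mid-clay: σ_v = 20.5×1.8 + 17×2.3 = 76 kPa.
Pore pressure: u = 9.81×(4.1 − 0) = 40.221 kPa.
Initial effective stress: σ'_0 = σ_v − u = 76 − 40.221 = 35.779 kPa.
Stress increase at mid-clay by the 2:1 spreading method:
Δσ = qBL/((B+z)(L+z)) = 129×1.2×2.2/((1.2+4.1)(2.2+4.1)) = 10.199 kPa
Final effective stress: σ'_f = σ'_0 + Δσ = 35.779 + 10.199 = 45.978 kPa.
Normally consolidated clay, so the full stress increment lies on the virgin compression line:
S_c = C_c·H/(1+e₀)·log₁₀(σ'_f/σ'_0) = 0.26×4.6/(1+1.09)×log₁₀(45.978/35.779)
    = 0.57225 × 0.10892 = 0.06233 m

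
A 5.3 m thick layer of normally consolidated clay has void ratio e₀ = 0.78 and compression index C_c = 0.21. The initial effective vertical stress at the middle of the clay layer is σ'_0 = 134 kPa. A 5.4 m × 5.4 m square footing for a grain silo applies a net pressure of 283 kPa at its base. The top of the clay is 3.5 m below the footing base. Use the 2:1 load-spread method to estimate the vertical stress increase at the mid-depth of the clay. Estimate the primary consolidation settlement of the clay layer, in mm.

Mid-depth of clay below the footing base: z = 3.5 + 5.3/2 = 6.15 m.
Stress increase at mid-clay by the 2:1 spreading method:
Δσ = qBL/((B+z)(L+z)) = 283×5.4×5.4/((5.4+6.15)(5.4+6.15)) = 61.86 kPa
Final effective stress: σ'_f = σ'_0 + Δσ = 134 + 61.86 = 195.86 kPa.
Normally consolidated clay, so the full stress increment lies on the virgin compression line:
S_c = C_c·H/(1+e₀)·log₁₀(σ'_f/σ'_0) = 0.21×5.3/(1+0.78)×log₁₀(195.86/134)
    = 0.62528 × 0.16484 = 0.1031 m

S_c ≈ 103 mm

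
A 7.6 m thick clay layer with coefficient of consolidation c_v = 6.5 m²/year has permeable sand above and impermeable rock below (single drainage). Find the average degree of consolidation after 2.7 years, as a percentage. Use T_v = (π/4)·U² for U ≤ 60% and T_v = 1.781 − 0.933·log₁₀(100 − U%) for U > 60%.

U ≈ 61.7 %

Drainage path length: H_d = H = 7.6 m (single drainage).
T_v = c_v·t/H_d² = 6.5×2.7/7.6² = 0.30384.
T_v = 0.30384 corresponds to the U > 60% branch:
U = 1 − 10^((1.781 − T_v)/0.933)/100 = 0.617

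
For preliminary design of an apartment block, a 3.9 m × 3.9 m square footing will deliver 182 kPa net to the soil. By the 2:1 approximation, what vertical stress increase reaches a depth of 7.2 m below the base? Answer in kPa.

By the 2:1 method the load spreads at 1 horizontal : 2 vertical, so at depth z the loaded area has grown by z in each plan dimension:
Δσ = qBL/((B+z)(L+z)) = 182×3.9×3.9/((3.9+7.2)(3.9+7.2)) = 22.467 kPa

Δσ_z ≈ 22.5 kPa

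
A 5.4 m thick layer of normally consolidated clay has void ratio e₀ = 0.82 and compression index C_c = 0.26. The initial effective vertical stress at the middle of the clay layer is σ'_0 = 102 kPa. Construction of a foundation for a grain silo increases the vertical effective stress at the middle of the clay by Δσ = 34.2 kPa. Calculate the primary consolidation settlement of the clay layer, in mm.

S_c ≈ 96.9 mm

Final effective stress: σ'_f = σ'_0 + Δσ = 102 + 34.2 = 136.2 kPa.
Normally consolidated clay, so the full stress increment lies on the virgin compression line:
S_c = C_c·H/(1+e₀)·log₁₀(σ'_f/σ'_0) = 0.26×5.4/(1+0.82)×log₁₀(136.2/102)
    = 0.77143 × 0.12558 = 0.09688 m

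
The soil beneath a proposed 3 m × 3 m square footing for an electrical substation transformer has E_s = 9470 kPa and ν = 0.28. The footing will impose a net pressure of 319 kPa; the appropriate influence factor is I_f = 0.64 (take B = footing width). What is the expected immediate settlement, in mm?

S_e ≈ 59.6 mm

Immediate (elastic) settlement: S_e = q·B·(1−ν²)/E_s · I_f.
S_e = 319 × 3 × (1 − 0.28²) / 9470 × 0.64
    = 319 × 3 × 0.9216 / 9470 × 0.64
    = 0.05961 m = 59.61 mm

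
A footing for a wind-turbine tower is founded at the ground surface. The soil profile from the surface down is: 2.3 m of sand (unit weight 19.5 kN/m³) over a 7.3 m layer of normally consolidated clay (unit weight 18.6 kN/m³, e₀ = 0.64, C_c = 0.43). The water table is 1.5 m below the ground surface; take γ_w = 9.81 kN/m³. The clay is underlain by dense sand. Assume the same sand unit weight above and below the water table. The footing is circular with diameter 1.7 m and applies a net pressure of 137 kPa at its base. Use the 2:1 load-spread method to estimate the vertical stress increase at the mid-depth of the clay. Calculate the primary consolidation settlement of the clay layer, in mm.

S_c ≈ 77.7 mm

Mid-depth of clay below the ground surface: z = 2.3 + 7.3/2 = 5.95 m.
Total vertical stress at mid-clay: σ_v = 19.5×2.3 + 18.6×3.65 = 112.74 kPa.
Pore pressure: u = 9.81×(5.95 − 1.5) = 43.655 kPa.
Initial effective stress: σ'_0 = σ_v − u = 112.74 − 43.655 = 69.085 kPa.
Stress increase at mid-clay by the 2:1 spreading method:
Δσ ≈ qD²/(D+z)² = 137×1.7²/(1.7+5.95)² = 6.7654 kPa
Final effective stress: σ'_f = σ'_0 + Δσ = 69.085 + 6.7654 = 75.85 kPa.
Normally consolidated clay, so the full stress increment lies on the virgin compression line:
S_c = C_c·H/(1+e₀)·log₁₀(σ'_f/σ'_0) = 0.43×7.3/(1+0.64)×log₁₀(75.85/69.085)
    = 1.914 × 0.040572 = 0.07765 m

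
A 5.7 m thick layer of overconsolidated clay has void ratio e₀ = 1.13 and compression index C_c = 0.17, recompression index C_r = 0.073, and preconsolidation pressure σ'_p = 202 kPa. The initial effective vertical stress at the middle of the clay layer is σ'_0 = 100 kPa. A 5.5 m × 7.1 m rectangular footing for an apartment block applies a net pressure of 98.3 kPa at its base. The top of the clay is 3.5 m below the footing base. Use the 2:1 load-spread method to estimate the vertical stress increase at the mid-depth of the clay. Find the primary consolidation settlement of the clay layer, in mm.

Mid-depth of clay below the footing base: z = 3.5 + 5.7/2 = 6.35 m.
Stress increase at mid-clay by the 2:1 spreading method:
Δσ = qBL/((B+z)(L+z)) = 98.3×5.5×7.1/((5.5+6.35)(7.1+6.35)) = 24.084 kPa
Final effective stress: σ'_f = 100 + 24.084 = 124.08 kPa.
σ'_f = 124.08 ≤ σ'_p = 202 kPa, so the clay remains overconsolidated and only the recompression index applies:
S_c = C_r·H/(1+e₀)·log₁₀(σ'_f/σ'_0) = 0.073×5.7/2.13×log₁₀(124.08/100)
    = 0.19536 × 0.093702 = 0.01831 m

S_c ≈ 18.3 mm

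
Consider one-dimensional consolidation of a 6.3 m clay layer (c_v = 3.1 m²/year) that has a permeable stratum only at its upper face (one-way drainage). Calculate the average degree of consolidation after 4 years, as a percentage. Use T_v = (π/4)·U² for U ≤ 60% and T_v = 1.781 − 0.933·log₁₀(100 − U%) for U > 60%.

U ≈ 62.5 %

Drainage path length: H_d = H = 6.3 m (single drainage).
T_v = c_v·t/H_d² = 3.1×4/6.3² = 0.31242.
T_v = 0.31242 corresponds to the U > 60% branch:
U = 1 − 10^((1.781 − T_v)/0.933)/100 = 0.625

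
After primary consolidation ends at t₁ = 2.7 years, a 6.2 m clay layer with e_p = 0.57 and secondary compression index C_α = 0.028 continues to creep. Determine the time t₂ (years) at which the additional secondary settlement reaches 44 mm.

t₂ ≈ 6.75 years

S_s = C_α·H/(1+e_p)·log₁₀(t₂/t₁) ⇒ log₁₀(t₂/t₁) = S_s·(1+e_p)/(C_α·H).
log₁₀(t₂/t₁) = 0.044 × (1+0.57) / (0.028×6.2) = 0.3979
t₂ = t₁ × 10^0.3979 = 2.7 × 2.5 = 6.75 years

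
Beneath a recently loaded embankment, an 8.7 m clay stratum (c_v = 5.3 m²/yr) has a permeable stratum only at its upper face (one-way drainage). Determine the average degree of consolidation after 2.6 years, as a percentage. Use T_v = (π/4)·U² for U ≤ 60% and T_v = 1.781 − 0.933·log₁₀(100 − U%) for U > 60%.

U ≈ 48.1 %

Drainage path length: H_d = H = 8.7 m (single drainage).
T_v = c_v·t/H_d² = 5.3×2.6/8.7² = 0.18206.
T_v = 0.18206 corresponds to the U ≤ 60% branch:
U = √(4T_v/π) = 0.4815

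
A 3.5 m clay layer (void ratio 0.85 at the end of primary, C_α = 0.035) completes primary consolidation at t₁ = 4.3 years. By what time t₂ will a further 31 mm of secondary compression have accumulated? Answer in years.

S_s = C_α·H/(1+e_p)·log₁₀(t₂/t₁) ⇒ log₁₀(t₂/t₁) = S_s·(1+e_p)/(C_α·H).
log₁₀(t₂/t₁) = 0.031 × (1+0.85) / (0.035×3.5) = 0.4682
t₂ = t₁ × 10^0.4682 = 4.3 × 2.939 = 12.64 years

t₂ ≈ 12.6 years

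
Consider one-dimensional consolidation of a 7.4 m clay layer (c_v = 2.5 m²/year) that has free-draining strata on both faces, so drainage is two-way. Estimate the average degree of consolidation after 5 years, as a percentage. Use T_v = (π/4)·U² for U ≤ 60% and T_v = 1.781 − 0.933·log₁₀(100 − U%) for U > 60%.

U ≈ 91.5 %

Drainage path length: H_d = H/2 = 3.7 m (double drainage).
T_v = c_v·t/H_d² = 2.5×5/3.7² = 0.91308.
T_v = 0.91308 corresponds to the U > 60% branch:
U = 1 − 10^((1.781 − T_v)/0.933)/100 = 0.9148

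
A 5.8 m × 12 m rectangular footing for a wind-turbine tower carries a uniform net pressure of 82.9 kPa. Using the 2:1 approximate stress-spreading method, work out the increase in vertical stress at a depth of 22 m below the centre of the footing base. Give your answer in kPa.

Δσ_z ≈ 6.1 kPa

By the 2:1 method the load spreads at 1 horizontal : 2 vertical, so at depth z the loaded area has grown by z in each plan dimension:
Δσ = qBL/((B+z)(L+z)) = 82.9×5.8×12/((5.8+22)(12+22)) = 6.1044 kPa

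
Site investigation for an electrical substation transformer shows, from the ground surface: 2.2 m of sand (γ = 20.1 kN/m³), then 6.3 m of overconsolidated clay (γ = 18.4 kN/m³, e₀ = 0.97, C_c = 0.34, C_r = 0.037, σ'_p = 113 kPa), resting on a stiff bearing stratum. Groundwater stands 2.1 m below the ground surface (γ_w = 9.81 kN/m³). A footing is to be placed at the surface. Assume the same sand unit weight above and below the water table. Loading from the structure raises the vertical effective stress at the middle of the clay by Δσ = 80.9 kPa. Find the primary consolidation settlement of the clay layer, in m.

Mid-depth of clay below the ground surface: z = 2.2 + 6.3/2 = 5.35 m.
Total vertical stress at mid-clay: σ_v = 20.1×2.2 + 18.4×3.15 = 102.18 kPa.
Pore pressure: u = 9.81×(5.35 − 2.1) = 31.883 kPa.
Initial effective stress: σ'_0 = σ_v − u = 102.18 − 31.883 = 70.297 kPa.
Final effective stress: σ'_f = 70.297 + 80.9 = 151.2 kPa.
σ'_f = 151.2 > σ'_p = 113 kPa, so the stress path crosses the preconsolidation pressure — recompression up to σ'_p, then virgin compression beyond:
S_c = H/(1+e₀)·[C_r·log₁₀(σ'_p/σ'_0) + C_c·log₁₀(σ'_f/σ'_p)]
    = 6.3/1.97 × [0.037×log₁₀(113/70.297) + 0.34×log₁₀(151.2/113)]
    = 3.198 × [0.0076272 + 0.043001] = 0.1619 m

S_c ≈ 0.162 m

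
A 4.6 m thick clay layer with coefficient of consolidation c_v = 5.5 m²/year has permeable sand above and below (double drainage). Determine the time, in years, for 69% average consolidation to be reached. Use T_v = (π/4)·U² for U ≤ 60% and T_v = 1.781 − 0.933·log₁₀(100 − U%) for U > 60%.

Drainage path length: H_d = H/2 = 2.3 m (double drainage).
U > 60%: T_v = 1.781 − 0.933·log₁₀(100 − 69) = 0.38956.
t = T_v·H_d²/c_v = 0.38956×2.3²/5.5 = 0.3747 years.

t ≈ 0.375 years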